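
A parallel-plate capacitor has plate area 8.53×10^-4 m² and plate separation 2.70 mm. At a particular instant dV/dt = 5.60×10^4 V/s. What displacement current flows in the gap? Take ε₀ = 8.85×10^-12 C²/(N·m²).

1.57×10^-7 A

E = V/d so dE/dt = (dV/dt)/d = 2.074×10^7 V/(m·s), and I_d = ε₀ A dE/dt = (8.85×10^-12)(8.53×10^-4)(2.074×10^7) = 1.57×10^-7 A.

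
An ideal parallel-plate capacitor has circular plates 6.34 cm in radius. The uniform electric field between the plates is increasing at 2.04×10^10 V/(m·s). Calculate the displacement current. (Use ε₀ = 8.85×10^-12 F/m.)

The displacement current is ε₀ times dΦ_E/dt = ε₀ A dE/dt = (8.85×10^-12)(0.01263)(2.04×10^10) = 2.28×10^-3 A.

2.28×10^-3 A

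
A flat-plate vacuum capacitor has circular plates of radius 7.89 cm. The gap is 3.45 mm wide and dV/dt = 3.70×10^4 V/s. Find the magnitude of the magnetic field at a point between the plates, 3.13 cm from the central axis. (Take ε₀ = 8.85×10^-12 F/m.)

I_d = C dV/dt with C = ε₀πR²/d = 5.018×10^-11 F, so I_d = (5.018×10^-11)(3.70×10^4) = 1.857×10^-6 A.
For r < R the Ampère–Maxwell law gives B(2πr) = μ₀ I_d (r²/R²), so B = μ₀ I_d r/(2πR²) = (4π×10^-7)(1.857×10^-6)(0.0313)/(2π·0.0789²) = 1.87×10^-12 T.

1.87×10^-12 T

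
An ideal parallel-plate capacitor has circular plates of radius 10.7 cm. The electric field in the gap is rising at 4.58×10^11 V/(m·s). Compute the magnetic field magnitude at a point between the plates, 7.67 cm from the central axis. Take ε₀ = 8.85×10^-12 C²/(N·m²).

1.95×10^-7 T

I_d = ε₀ dΦ_E/dt = ε₀ πR² (dE/dt) = (8.85×10^-12)(0.03597)(4.58×10^11) = 0.1458 A through the full plate area.
An Ampèrian loop of radius r encloses a fraction (r/R)² of I_d. Then B·2πr = μ₀ I_d (r/R)², giving B = μ₀ I_d r/(2πR²) = 1.95×10^-7 T.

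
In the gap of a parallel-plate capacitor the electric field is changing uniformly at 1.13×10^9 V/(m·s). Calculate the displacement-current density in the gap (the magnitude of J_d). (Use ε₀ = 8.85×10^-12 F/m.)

J_d = ε₀ dE/dt = (8.85×10^-12)(1.13×10^9) = 0.0100 A/m².

0.0100 A/m²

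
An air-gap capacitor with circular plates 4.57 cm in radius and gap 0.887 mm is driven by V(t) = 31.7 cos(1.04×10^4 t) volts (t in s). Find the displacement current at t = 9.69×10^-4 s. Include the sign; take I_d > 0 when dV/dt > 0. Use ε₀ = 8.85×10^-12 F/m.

dV/dt = (31.7)(1.04×10^4)·−sin(10.0776) = 2.003×10^5 V/s.
I_d = C dV/dt with C = ε₀A/d = (8.85×10^-12)(6.561×10^-3)/(8.87×10^-4) = 6.546×10^-11 F, so I_d = (6.546×10^-11)(2.003×10^5) = 1.31×10^-5 A.

1.31×10^-5 A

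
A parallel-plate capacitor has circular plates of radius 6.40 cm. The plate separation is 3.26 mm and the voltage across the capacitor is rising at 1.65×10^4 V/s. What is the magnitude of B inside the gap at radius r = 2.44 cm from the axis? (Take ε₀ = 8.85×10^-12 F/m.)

With E = V/d, dE/dt = 5.061×10^6 V/(m·s) and πR² = 0.01287 m², giving I_d = ε₀ πR² dE/dt = 5.764×10^-7 A.
For r < R the Ampère–Maxwell law gives B(2πr) = μ₀ I_d (r²/R²), so B = μ₀ I_d r/(2πR²) = (4π×10^-7)(5.764×10^-7)(0.0244)/(2π·0.0640²) = 6.87×10^-13 T.

6.87×10^-13 T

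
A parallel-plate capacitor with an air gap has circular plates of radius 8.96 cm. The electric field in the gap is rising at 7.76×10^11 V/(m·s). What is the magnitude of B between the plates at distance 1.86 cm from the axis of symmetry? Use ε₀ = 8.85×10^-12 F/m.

Total displacement current: I_d = ε₀(πR²)(dE/dt) = (8.85×10^-12)(0.02522)(7.76×10^11) = 0.1732 A.
For r < R the Ampère–Maxwell law gives B(2πr) = μ₀ I_d (r²/R²), so B = μ₀ I_d r/(2πR²) = (4π×10^-7)(0.1732)(0.0186)/(2π·0.0896²) = 8.03×10^-8 T.

8.03×10^-8 T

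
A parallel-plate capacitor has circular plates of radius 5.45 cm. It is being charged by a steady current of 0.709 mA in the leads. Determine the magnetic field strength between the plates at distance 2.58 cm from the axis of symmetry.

1.23×10^-9 T

Between the plates the displacement current equals the wire current: I_d = 0.709 mA = 7.09×10^-4 A.
For r < R the Ampère–Maxwell law gives B(2πr) = μ₀ I_d (r²/R²), so B = μ₀ I_d r/(2πR²) = (4π×10^-7)(7.09×10^-4)(0.0258)/(2π·0.0545²) = 1.23×10^-9 T.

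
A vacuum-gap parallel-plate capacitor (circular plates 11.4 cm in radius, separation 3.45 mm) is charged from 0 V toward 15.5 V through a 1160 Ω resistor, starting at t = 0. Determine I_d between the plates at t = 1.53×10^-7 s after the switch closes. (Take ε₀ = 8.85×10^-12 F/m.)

3.79×10^-3 A

C = ε₀A/d = (8.85×10^-12)(0.04083)/(3.45×10^-3) = 1.047×10^-10 F, so τ = RC = 1.215×10^-7 s.
The conduction current is I(t) = (V₀/R) e^(−t/τ), and the displacement current between the plates equals it.
t/τ = 1.259; I_d = (15.5/1160) · e^(−1.259) = (0.01336)(0.2839) = 3.79×10^-3 A.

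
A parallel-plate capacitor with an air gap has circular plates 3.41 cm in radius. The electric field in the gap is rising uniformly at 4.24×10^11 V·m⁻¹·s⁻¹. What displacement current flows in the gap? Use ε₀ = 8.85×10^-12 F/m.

0.0137 A

The displacement current is ε₀ times dΦ_E/dt = ε₀ A dE/dt = (8.85×10^-12)(3.653×10^-3)(4.24×10^11) = 0.0137 A.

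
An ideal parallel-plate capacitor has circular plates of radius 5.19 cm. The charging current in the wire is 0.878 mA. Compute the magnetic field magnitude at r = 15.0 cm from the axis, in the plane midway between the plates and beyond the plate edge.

No conduction current crosses the gap, so I_d there equals the 8.78×10^-4 A in the leads.
For r ≥ R the full I_d is enclosed: B = μ₀ I_d/(2πr) = (4π×10^-7)(8.78×10^-4)/(2π·0.150) = 1.17×10^-9 T.

1.17×10^-9 T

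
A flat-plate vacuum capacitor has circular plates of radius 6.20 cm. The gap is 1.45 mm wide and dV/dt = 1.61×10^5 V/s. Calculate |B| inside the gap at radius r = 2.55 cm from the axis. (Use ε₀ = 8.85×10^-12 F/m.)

With E = V/d, dE/dt = 1.110×10^8 V/(m·s) and πR² = 0.01208 m², giving I_d = ε₀ πR² dE/dt = 1.187×10^-5 A.
An Ampèrian loop of radius r encloses a fraction (r/R)² of I_d. Then B·2πr = μ₀ I_d (r/R)², giving B = μ₀ I_d r/(2πR²) = 1.57×10^-11 T.

1.57×10^-11 T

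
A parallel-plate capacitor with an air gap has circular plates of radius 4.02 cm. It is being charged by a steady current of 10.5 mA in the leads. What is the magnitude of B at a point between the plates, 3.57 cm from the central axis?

Between the plates the displacement current equals the wire current: I_d = 10.5 mA = 0.0105 A.
For r < R the Ampère–Maxwell law gives B(2πr) = μ₀ I_d (r²/R²), so B = μ₀ I_d r/(2πR²) = (4π×10^-7)(0.0105)(0.0357)/(2π·0.0402²) = 4.64×10^-8 T.

4.64×10^-8 T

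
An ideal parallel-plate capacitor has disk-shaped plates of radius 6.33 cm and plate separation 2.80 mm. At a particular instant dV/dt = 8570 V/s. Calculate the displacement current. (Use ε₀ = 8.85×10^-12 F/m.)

3.41×10^-7 A

The displacement current equals the charging current C dV/dt. With C = ε₀A/d = (8.85×10^-12)(0.01259)/(2.80×10^-3) = 3.979×10^-11 F, I_d = (3.979×10^-11)(8570) = 3.41×10^-7 A.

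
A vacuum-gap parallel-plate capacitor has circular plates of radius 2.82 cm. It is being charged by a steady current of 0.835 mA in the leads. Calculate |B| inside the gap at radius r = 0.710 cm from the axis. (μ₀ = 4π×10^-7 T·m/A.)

1.49×10^-9 T

By continuity the displacement current in the gap matches the conduction current: I_d = 8.35×10^-4 A.
For r < R the Ampère–Maxwell law gives B(2πr) = μ₀ I_d (r²/R²), so B = μ₀ I_d r/(2πR²) = (4π×10^-7)(8.35×10^-4)(7.10×10^-3)/(2π·0.0282²) = 1.49×10^-9 T.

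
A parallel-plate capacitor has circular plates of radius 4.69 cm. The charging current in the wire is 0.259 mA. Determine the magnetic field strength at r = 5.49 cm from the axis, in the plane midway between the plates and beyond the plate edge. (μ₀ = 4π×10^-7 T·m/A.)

By continuity the displacement current in the gap matches the conduction current: I_d = 2.59×10^-4 A.
Outside the plates the loop encloses all of I_d, so B·2πr = μ₀ I_d and B = 9.44×10^-10 T.

9.44×10^-10 T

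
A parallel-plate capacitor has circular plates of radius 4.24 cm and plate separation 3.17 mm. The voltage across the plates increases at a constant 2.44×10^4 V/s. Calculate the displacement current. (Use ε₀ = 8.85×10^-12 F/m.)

The displacement current equals the charging current C dV/dt. With C = ε₀A/d = (8.85×10^-12)(5.648×10^-3)/(3.17×10^-3) = 1.577×10^-11 F, I_d = (1.577×10^-11)(2.44×10^4) = 3.85×10^-7 A.

3.85×10^-7 A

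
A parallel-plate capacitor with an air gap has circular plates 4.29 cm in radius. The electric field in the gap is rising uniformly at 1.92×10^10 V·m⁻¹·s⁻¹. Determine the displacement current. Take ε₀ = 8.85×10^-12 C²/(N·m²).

With a uniform field, Φ_E = EA, so I_d = ε₀ A dE/dt = 9.82×10^-4 A.

9.82×10^-4 A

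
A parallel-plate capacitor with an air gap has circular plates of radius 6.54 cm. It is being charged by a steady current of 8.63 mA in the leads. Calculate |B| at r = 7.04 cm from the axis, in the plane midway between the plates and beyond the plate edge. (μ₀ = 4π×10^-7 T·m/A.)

By continuity the displacement current in the gap matches the conduction current: I_d = 8.63×10^-3 A.
Outside the plates the loop encloses all of I_d, so B·2πr = μ₀ I_d and B = 2.45×10^-8 T.

2.45×10^-8 T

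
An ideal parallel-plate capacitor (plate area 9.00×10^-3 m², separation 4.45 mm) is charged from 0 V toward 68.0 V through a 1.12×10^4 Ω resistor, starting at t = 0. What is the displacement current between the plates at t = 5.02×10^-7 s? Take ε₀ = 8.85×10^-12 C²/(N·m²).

C = ε₀A/d = (8.85×10^-12)(9.00×10^-3)/(4.45×10^-3) = 1.790×10^-11 F and τ = RC = 2.005×10^-7 s. I_d in the gap equals the RC charging current.
I_d(t) = (V₀/R) e^(−t/τ) = 6.071×10^-3 · e^(−2.504) = 4.96×10^-4 A.

4.96×10^-4 A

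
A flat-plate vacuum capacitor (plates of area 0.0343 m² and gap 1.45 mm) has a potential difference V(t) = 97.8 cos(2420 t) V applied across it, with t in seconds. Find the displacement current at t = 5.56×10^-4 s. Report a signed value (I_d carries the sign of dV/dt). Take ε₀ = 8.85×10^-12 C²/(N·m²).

dE/dt = (V₀ω/d)·−sin(ωt) with ωt = 1.34552 rad: (97.8)(2420)(-0.9747)/(1.45×10^-3) = -1.591×10^8 V/(m·s).
I_d = ε₀ A dE/dt = (8.85×10^-12)(0.0343)(-1.591×10^8) = -4.83×10^-5 A.

-4.83×10^-5 A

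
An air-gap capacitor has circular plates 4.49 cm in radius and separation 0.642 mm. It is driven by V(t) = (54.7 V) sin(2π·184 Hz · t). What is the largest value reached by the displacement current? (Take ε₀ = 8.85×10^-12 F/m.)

C = ε₀A/d = (8.85×10^-12)(6.333×10^-3)/(6.42×10^-4) = 8.730×10^-11 F; ω = 2πf = 1156 rad/s.
I_d = C dV/dt, so |I_d|_max = C V₀ ω = (8.730×10^-11)(54.7)(1156) = 5.52×10^-6 A.

5.52×10^-6 A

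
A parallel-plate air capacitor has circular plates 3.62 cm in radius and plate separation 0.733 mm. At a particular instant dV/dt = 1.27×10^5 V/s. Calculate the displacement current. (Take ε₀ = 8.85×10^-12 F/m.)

C = ε₀A/d = (8.85×10^-12)(4.117×10^-3)/(7.33×10^-4) = 4.971×10^-11 F.
I_d = C dV/dt = (4.971×10^-11)(1.27×10^5) = 6.31×10^-6 A.

6.31×10^-6 A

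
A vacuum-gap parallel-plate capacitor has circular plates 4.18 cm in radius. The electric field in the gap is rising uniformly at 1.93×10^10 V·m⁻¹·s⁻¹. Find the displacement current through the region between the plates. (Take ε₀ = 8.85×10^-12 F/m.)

The displacement current is ε₀ times dΦ_E/dt = ε₀ A dE/dt = (8.85×10^-12)(5.489×10^-3)(1.93×10^10) = 9.38×10^-4 A.

9.38×10^-4 A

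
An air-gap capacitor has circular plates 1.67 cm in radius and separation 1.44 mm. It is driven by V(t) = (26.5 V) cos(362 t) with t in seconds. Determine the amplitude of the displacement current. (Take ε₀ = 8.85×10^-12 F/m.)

The displacement current equals the conduction current C dV/dt, which peaks at C V₀ ω.
With C = ε₀A/d = (8.85×10^-12)(8.762×10^-4)/(1.44×10^-3) = 5.385×10^-12 F and ω = 362 rad/s, I_d,max = (5.385×10^-12)(26.5)(362) = 5.17×10^-8 A.

5.17×10^-8 A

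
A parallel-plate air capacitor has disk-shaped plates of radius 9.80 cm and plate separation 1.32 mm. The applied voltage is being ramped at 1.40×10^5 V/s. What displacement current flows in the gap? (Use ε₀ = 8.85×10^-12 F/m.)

E = V/d so dE/dt = (dV/dt)/d = 1.061×10^8 V/(m·s), and I_d = ε₀ A dE/dt = (8.85×10^-12)(0.03017)(1.061×10^8) = 2.83×10^-5 A.

2.83×10^-5 A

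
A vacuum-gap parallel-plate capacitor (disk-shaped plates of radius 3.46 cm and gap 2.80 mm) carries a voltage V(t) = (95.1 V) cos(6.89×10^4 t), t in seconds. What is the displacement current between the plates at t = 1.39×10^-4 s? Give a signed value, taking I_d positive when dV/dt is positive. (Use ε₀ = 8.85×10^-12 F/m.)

1.18×10^-5 A

dE/dt = (V₀ω/d)·−sin(ωt) with ωt = 9.5771 rad: (95.1)(6.89×10^4)(0.1517)/(2.80×10^-3) = 3.550×10^8 V/(m·s).
I_d = ε₀ A dE/dt = (8.85×10^-12)(3.761×10^-3)(3.550×10^8) = 1.18×10^-5 A.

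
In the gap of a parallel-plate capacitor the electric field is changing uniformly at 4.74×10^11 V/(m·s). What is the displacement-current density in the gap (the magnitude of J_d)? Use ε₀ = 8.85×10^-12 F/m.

4.19 A/m²

The displacement-current density is ε₀ ∂E/∂t = (8.85×10^-12)(4.74×10^11) = 4.19 A/m².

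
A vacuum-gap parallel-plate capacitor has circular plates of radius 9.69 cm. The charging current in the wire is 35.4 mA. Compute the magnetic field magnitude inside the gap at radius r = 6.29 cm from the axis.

4.74×10^-8 T

No conduction current crosses the gap, so I_d there equals the 0.0354 A in the leads.
∮B·dl = μ₀ I_d,enc with I_d,enc = I_d r²/R² = 0.01492 A; so B = μ₀ I_d,enc/(2πr) = 4.74×10^-8 T.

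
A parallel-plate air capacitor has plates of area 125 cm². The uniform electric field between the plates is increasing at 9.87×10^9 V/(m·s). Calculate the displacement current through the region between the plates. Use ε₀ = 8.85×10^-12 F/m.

1.09×10^-3 A

I_d = ε₀ A (dE/dt) = (8.85×10^-12)(0.0125 m²)(9.87×10^9) = 1.09×10^-3 A.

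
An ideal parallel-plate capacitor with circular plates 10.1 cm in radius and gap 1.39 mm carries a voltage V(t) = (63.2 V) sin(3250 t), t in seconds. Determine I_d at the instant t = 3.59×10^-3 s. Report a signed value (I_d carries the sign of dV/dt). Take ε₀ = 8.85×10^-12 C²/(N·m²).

2.61×10^-5 A

C = ε₀A/d = (8.85×10^-12)(0.03205)/(1.39×10^-3) = 2.041×10^-10 F. dV/dt = V₀ω·cos(ωt); at ωt = 11.6675 rad this factor is 0.6225.
I_d = C dV/dt = (2.041×10^-10)(63.2)(3250)(0.6225) = 2.61×10^-5 A.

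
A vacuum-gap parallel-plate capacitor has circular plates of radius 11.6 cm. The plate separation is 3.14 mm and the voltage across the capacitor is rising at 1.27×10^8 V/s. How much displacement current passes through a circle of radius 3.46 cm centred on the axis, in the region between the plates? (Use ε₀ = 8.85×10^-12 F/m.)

I_d = C dV/dt with C = ε₀πR²/d = 1.191×10^-10 F, so I_d = (1.191×10^-10)(1.27×10^8) = 0.01513 A.
Since J_d is uniform, the enclosed fraction is (r/R)² = 0.08897, giving I_d,enc = 1.35×10^-3 A.

1.35×10^-3 A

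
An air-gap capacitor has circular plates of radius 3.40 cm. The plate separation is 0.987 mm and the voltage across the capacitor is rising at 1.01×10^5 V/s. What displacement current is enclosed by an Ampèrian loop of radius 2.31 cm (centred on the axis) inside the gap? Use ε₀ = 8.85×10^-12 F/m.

With E = V/d, dE/dt = 1.023×10^8 V/(m·s) and πR² = 3.632×10^-3 m², giving I_d = ε₀ πR² dE/dt = 3.288×10^-6 A.
The field is uniform, so I_d,enc = I_d (r/R)² = (3.288×10^-6)(2.31/3.40)² = 1.52×10^-6 A.

1.52×10^-6 A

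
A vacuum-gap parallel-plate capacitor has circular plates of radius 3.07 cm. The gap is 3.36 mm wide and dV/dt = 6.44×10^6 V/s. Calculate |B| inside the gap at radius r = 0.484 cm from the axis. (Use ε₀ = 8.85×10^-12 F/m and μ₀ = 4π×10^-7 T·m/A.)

5.16×10^-11 T

I_d = C dV/dt with C = ε₀πR²/d = 7.799×10^-12 F, so I_d = (7.799×10^-12)(6.44×10^6) = 5.023×10^-5 A.
An Ampèrian loop of radius r encloses a fraction (r/R)² of I_d. Then B·2πr = μ₀ I_d (r/R)², giving B = μ₀ I_d r/(2πR²) = 5.16×10^-11 T.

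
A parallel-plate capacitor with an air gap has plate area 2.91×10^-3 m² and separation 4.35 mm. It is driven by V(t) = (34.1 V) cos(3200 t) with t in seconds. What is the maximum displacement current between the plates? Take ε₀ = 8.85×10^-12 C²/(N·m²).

The displacement current equals the conduction current C dV/dt, which peaks at C V₀ ω.
With C = ε₀A/d = (8.85×10^-12)(2.91×10^-3)/(4.35×10^-3) = 5.920×10^-12 F and ω = 3200 rad/s, I_d,max = (5.920×10^-12)(34.1)(3200) = 6.46×10^-7 A.

6.46×10^-7 A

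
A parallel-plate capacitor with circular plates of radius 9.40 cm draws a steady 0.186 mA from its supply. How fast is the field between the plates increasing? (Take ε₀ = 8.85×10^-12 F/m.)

7.57×10^8 V/(m·s)

The displacement current between the plates equals the conduction current, I_d = 0.186 mA.
Then dE/dt = I_d/(ε₀A) = 7.57×10^8 V/(m·s).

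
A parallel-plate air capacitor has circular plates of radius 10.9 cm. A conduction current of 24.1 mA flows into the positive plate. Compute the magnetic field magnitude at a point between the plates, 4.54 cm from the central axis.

1.84×10^-8 T

No conduction current crosses the gap, so I_d there equals the 0.0241 A in the leads.
∮B·dl = μ₀ I_d,enc with I_d,enc = I_d r²/R² = 4.181×10^-3 A; so B = μ₀ I_d,enc/(2πr) = 1.84×10^-8 T.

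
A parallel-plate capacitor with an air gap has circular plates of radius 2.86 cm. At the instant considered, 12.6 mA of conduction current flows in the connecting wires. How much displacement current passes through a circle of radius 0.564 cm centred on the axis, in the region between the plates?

No conduction current crosses the gap, so I_d there equals the 0.0126 A in the leads.
The field is uniform, so I_d,enc = I_d (r/R)² = (0.0126)(0.564/2.86)² = 4.90×10^-4 A.

4.90×10^-4 A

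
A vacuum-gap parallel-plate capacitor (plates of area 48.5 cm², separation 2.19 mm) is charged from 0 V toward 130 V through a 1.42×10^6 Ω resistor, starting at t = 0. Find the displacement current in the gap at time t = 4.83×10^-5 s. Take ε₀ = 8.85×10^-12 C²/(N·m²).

1.61×10^-5 A

C = ε₀A/d = (8.85×10^-12)(4.85×10^-3)/(2.19×10^-3) = 1.960×10^-11 F, so τ = RC = 2.783×10^-5 s.
The conduction current is I(t) = (V₀/R) e^(−t/τ), and the displacement current between the plates equals it.
t/τ = 1.736; I_d = (130/1.42×10^6) · e^(−1.736) = (9.155×10^-5)(0.1762) = 1.61×10^-5 A.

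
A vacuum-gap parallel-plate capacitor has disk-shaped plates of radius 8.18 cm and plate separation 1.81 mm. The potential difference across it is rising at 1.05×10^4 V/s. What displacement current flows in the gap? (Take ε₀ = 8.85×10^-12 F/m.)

1.08×10^-6 A

The field between the plates is E = V/d, so dE/dt = (1.05×10^4)/(1.81×10^-3 m) = 5.801×10^6 V/(m·s).
I_d = ε₀ A (dE/dt) = (8.85×10^-12)(0.02102)(5.801×10^6) = 1.08×10^-6 A.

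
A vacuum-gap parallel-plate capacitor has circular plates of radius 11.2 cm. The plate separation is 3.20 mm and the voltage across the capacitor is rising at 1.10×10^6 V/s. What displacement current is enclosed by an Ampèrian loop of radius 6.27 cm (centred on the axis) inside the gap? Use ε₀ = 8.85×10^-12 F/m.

3.76×10^-5 A

With E = V/d, dE/dt = 3.438×10^8 V/(m·s) and πR² = 0.03941 m², giving I_d = ε₀ πR² dE/dt = 1.199×10^-4 A.
The field is uniform, so I_d,enc = I_d (r/R)² = (1.199×10^-4)(6.27/11.2)² = 3.76×10^-5 A.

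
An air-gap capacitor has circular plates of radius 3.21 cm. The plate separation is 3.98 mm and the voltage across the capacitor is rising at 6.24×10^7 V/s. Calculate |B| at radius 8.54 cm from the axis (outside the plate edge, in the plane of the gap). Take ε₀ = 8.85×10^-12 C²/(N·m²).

1.05×10^-9 T

With E = V/d, dE/dt = 1.568×10^10 V/(m·s) and πR² = 3.237×10^-3 m², giving I_d = ε₀ πR² dE/dt = 4.492×10^-4 A.
Outside the plates the loop encloses all of I_d, so B·2πr = μ₀ I_d and B = 1.05×10^-9 T.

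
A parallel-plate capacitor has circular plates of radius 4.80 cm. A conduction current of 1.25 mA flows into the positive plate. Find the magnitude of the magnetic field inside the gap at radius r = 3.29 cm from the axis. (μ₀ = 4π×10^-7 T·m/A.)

By continuity the displacement current in the gap matches the conduction current: I_d = 1.25×10^-3 A.
For r < R the Ampère–Maxwell law gives B(2πr) = μ₀ I_d (r²/R²), so B = μ₀ I_d r/(2πR²) = (4π×10^-7)(1.25×10^-3)(0.0329)/(2π·0.0480²) = 3.57×10^-9 T.

3.57×10^-9 T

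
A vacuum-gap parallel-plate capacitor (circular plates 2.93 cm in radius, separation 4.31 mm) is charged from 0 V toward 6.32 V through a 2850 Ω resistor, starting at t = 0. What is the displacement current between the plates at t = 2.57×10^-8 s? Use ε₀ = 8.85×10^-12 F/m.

C = ε₀A/d = (8.85×10^-12)(2.697×10^-3)/(4.31×10^-3) = 5.538×10^-12 F, so τ = RC = 1.578×10^-8 s.
The conduction current is I(t) = (V₀/R) e^(−t/τ), and the displacement current between the plates equals it.
t/τ = 1.629; I_d = (6.32/2850) · e^(−1.629) = (2.218×10^-3)(0.1961) = 4.35×10^-4 A.

4.35×10^-4 A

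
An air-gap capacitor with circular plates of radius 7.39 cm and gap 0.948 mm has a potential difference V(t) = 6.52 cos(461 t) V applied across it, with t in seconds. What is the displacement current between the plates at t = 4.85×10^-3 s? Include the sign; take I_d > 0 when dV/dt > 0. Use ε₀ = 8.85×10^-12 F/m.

-3.79×10^-7 A

dV/dt = (6.52)(461)·−sin(2.23585) = -2365 V/s.
I_d = C dV/dt with C = ε₀A/d = (8.85×10^-12)(0.01716)/(9.48×10^-4) = 1.602×10^-10 F, so I_d = (1.602×10^-10)(-2365) = -3.79×10^-7 A.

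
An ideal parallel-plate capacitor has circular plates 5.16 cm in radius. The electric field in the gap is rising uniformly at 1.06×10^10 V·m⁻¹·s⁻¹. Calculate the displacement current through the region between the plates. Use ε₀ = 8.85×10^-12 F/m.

I_d = ε₀ A (dE/dt) = (8.85×10^-12)(8.365×10^-3 m²)(1.06×10^10) = 7.85×10^-4 A.

7.85×10^-4 A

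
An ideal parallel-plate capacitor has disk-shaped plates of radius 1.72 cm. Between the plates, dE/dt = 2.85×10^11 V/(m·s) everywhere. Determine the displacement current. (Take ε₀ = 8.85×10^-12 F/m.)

The displacement current is ε₀ times dΦ_E/dt = ε₀ A dE/dt = (8.85×10^-12)(9.294×10^-4)(2.85×10^11) = 2.34×10^-3 A.

2.34×10^-3 A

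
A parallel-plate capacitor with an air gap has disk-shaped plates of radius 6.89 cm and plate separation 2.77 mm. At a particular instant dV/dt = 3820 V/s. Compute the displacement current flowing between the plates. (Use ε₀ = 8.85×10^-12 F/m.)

1.82×10^-7 A

C = ε₀A/d = (8.85×10^-12)(0.01491)/(2.77×10^-3) = 4.764×10^-11 F.
I_d = C dV/dt = (4.764×10^-11)(3820) = 1.82×10^-7 A.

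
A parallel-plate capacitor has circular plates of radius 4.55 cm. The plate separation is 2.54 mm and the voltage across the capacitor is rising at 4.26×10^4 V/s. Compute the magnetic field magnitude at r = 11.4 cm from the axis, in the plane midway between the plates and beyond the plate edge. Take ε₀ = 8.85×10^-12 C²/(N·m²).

dE/dt = (dV/dt)/d = 1.677×10^7 V/(m·s); I_d = ε₀(πR²)(dE/dt) = (8.85×10^-12)(6.504×10^-3)(1.677×10^7) = 9.653×10^-7 A.
For r ≥ R the full I_d is enclosed: B = μ₀ I_d/(2πr) = (4π×10^-7)(9.653×10^-7)/(2π·0.114) = 1.69×10^-12 T.

1.69×10^-12 T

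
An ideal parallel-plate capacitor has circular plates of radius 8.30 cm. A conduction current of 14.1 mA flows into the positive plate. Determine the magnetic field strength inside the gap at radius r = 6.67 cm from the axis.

2.73×10^-8 T

By continuity the displacement current in the gap matches the conduction current: I_d = 0.0141 A.
For r < R the Ampère–Maxwell law gives B(2πr) = μ₀ I_d (r²/R²), so B = μ₀ I_d r/(2πR²) = (4π×10^-7)(0.0141)(0.0667)/(2π·0.0830²) = 2.73×10^-8 T.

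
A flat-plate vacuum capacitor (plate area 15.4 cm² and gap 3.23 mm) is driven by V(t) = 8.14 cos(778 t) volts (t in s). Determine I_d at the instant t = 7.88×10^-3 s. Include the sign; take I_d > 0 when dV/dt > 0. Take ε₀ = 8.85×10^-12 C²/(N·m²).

C = ε₀A/d = (8.85×10^-12)(1.54×10^-3)/(3.23×10^-3) = 4.220×10^-12 F. dV/dt = V₀ω·−sin(ωt); at ωt = 6.13064 rad this factor is 0.1520.
I_d = C dV/dt = (4.220×10^-12)(8.14)(778)(0.1520) = 4.06×10^-9 A.

4.06×10^-9 A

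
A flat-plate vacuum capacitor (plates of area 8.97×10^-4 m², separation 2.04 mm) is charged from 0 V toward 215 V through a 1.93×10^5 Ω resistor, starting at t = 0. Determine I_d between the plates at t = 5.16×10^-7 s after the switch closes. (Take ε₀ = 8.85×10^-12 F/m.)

C = ε₀A/d = (8.85×10^-12)(8.97×10^-4)/(2.04×10^-3) = 3.891×10^-12 F, so τ = RC = 7.510×10^-7 s.
The conduction current is I(t) = (V₀/R) e^(−t/τ), and the displacement current between the plates equals it.
t/τ = 0.6871; I_d = (215/1.93×10^5) · e^(−0.6871) = (1.114×10^-3)(0.5030) = 5.60×10^-4 A.

5.60×10^-4 A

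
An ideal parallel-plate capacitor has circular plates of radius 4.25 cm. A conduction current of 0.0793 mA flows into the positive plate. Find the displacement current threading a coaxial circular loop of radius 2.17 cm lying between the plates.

By continuity the displacement current in the gap matches the conduction current: I_d = 7.93×10^-5 A.
Through an area πr² the displacement current is I_d·(πr²/πR²) = I_d (r/R)² = 2.07×10^-5 A.

2.07×10^-5 A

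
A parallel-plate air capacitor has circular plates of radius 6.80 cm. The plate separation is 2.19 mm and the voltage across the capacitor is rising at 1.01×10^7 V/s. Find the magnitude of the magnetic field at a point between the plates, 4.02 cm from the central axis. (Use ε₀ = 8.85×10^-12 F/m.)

1.03×10^-9 T

dE/dt = (dV/dt)/d = 4.612×10^9 V/(m·s); I_d = ε₀(πR²)(dE/dt) = (8.85×10^-12)(0.01453)(4.612×10^9) = 5.931×10^-4 A.
For r < R the Ampère–Maxwell law gives B(2πr) = μ₀ I_d (r²/R²), so B = μ₀ I_d r/(2πR²) = (4π×10^-7)(5.931×10^-4)(0.0402)/(2π·0.0680²) = 1.03×10^-9 T.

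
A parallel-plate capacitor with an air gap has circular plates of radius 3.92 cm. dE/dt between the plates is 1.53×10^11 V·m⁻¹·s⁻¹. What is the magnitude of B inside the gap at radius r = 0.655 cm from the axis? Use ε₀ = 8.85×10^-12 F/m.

I_d = ε₀ dΦ_E/dt = ε₀ πR² (dE/dt) = (8.85×10^-12)(4.827×10^-3)(1.53×10^11) = 6.536×10^-3 A through the full plate area.
For r < R the Ampère–Maxwell law gives B(2πr) = μ₀ I_d (r²/R²), so B = μ₀ I_d r/(2πR²) = (4π×10^-7)(6.536×10^-3)(6.55×10^-3)/(2π·0.0392²) = 5.57×10^-9 T.

5.57×10^-9 T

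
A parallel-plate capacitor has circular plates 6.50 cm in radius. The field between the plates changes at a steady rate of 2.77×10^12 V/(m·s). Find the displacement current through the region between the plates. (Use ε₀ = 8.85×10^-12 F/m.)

0.325 A

With a uniform field, Φ_E = EA, so I_d = ε₀ A dE/dt = 0.325 A.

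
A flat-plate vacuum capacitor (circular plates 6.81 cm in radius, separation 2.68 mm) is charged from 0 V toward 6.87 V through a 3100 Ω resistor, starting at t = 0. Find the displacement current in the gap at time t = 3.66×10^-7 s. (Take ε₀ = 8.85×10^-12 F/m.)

1.90×10^-4 A

With C = ε₀A/d = (8.85×10^-12)(0.01457)/(2.68×10^-3) = 4.811×10^-11 F, the time constant is τ = RC = 1.491×10^-7 s, so t/τ = 2.455 and e^(−t/τ) = 0.08586.
I_d = I_cond = (V₀/R) e^(−t/τ) = (2.216×10^-3)(0.08586) = 1.90×10^-4 A.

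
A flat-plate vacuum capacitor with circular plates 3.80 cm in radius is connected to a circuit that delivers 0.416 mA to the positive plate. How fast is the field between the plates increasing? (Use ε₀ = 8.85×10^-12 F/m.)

Charge continuity gives I_d = I = 4.16×10^-4 A between the plates.
Inverting I_d = ε₀ A dE/dt gives dE/dt = 4.16×10^-4 / (8.85×10^-12 · 4.536×10^-3) = 1.04×10^10 V/(m·s).

1.04×10^10 V/(m·s)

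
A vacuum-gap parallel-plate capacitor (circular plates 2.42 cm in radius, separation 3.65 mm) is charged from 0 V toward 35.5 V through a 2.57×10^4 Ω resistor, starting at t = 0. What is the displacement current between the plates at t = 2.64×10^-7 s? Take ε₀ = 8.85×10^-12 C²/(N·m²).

With C = ε₀A/d = (8.85×10^-12)(1.840×10^-3)/(3.65×10^-3) = 4.461×10^-12 F, the time constant is τ = RC = 1.146×10^-7 s, so t/τ = 2.304 and e^(−t/τ) = 0.09986.
I_d = I_cond = (V₀/R) e^(−t/τ) = (1.381×10^-3)(0.09986) = 1.38×10^-4 A.

1.38×10^-4 A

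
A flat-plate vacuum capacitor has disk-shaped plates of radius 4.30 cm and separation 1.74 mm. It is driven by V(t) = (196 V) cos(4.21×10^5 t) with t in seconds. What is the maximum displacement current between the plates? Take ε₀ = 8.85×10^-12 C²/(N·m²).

2.44×10^-3 A

(dE/dt)_max = V₀ω/d = 4.742×10^10 V/(m·s); ω = 4.21×10^5 rad/s.
I_d,max = ε₀ A (dE/dt)_max = (8.85×10^-12)(5.809×10^-3)(4.742×10^10) = 2.44×10^-3 A.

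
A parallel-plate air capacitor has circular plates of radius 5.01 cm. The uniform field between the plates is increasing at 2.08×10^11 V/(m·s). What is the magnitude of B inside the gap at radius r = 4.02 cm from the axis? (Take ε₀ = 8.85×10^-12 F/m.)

4.65×10^-8 T

Through the whole plate area (πR² = 7.885×10^-3 m²), I_d = ε₀ πR² dE/dt = 0.01451 A.
For r < R the Ampère–Maxwell law gives B(2πr) = μ₀ I_d (r²/R²), so B = μ₀ I_d r/(2πR²) = (4π×10^-7)(0.01451)(0.0402)/(2π·0.0501²) = 4.65×10^-8 T.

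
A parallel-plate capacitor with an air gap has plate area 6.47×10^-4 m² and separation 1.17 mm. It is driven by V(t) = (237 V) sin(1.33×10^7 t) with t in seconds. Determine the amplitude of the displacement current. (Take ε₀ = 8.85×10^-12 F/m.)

0.0154 A

(dE/dt)_max = V₀ω/d = 2.694×10^12 V/(m·s); ω = 1.33×10^7 rad/s.
I_d,max = ε₀ A (dE/dt)_max = (8.85×10^-12)(6.47×10^-4)(2.694×10^12) = 0.0154 A.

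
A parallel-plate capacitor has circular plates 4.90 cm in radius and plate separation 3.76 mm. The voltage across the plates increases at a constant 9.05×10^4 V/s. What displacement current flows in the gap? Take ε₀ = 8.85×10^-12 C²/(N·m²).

1.61×10^-6 A

The field between the plates is E = V/d, so dE/dt = (9.05×10^4)/(3.76×10^-3 m) = 2.407×10^7 V/(m·s).
I_d = ε₀ A (dE/dt) = (8.85×10^-12)(7.543×10^-3)(2.407×10^7) = 1.61×10^-6 A.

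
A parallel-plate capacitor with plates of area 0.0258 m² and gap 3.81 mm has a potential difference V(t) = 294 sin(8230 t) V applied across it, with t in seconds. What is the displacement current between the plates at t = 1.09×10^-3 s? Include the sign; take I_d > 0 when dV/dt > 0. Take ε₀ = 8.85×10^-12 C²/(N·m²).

-1.30×10^-4 A

dE/dt = (V₀ω/d)·cos(ωt) with ωt = 8.9707 rad: (294)(8230)(-0.8987)/(3.81×10^-3) = -5.707×10^8 V/(m·s).
I_d = ε₀ A dE/dt = (8.85×10^-12)(0.0258)(-5.707×10^8) = -1.30×10^-4 A.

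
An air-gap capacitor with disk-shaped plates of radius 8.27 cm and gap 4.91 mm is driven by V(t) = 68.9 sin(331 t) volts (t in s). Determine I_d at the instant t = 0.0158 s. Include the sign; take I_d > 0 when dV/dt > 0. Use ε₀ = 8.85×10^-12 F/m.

dE/dt = (V₀ω/d)·cos(ωt) with ωt = 5.2298 rad: (68.9)(331)(0.4946)/(4.91×10^-3) = 2.297×10^6 V/(m·s).
I_d = ε₀ A dE/dt = (8.85×10^-12)(0.02149)(2.297×10^6) = 4.37×10^-7 A.

4.37×10^-7 A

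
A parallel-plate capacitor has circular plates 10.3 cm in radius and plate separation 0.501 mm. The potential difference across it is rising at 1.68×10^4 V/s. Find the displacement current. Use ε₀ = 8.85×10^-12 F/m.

9.89×10^-6 A

E = V/d so dE/dt = (dV/dt)/d = 3.353×10^7 V/(m·s), and I_d = ε₀ A dE/dt = (8.85×10^-12)(0.03333)(3.353×10^7) = 9.89×10^-6 A.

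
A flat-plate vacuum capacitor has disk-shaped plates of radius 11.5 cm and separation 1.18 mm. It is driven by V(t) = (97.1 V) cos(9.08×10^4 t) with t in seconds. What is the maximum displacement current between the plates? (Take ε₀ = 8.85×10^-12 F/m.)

C = ε₀A/d = (8.85×10^-12)(0.04155)/(1.18×10^-3) = 3.116×10^-10 F; ω = 9.08×10^4 rad/s.
I_d = C dV/dt, so |I_d|_max = C V₀ ω = (3.116×10^-10)(97.1)(9.08×10^4) = 2.75×10^-3 A.

2.75×10^-3 A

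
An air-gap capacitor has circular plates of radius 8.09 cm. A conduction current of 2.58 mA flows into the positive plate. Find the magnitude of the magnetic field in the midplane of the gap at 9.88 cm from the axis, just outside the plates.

Between the plates the displacement current equals the wire current: I_d = 2.58 mA = 2.58×10^-3 A.
For r ≥ R the full I_d is enclosed: B = μ₀ I_d/(2πr) = (4π×10^-7)(2.58×10^-3)/(2π·0.0988) = 5.22×10^-9 T.

5.22×10^-9 T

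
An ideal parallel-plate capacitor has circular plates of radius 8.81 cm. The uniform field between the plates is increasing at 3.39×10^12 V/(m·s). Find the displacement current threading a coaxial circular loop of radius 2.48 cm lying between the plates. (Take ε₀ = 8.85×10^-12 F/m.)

0.0580 A

I_d = ε₀ dΦ_E/dt = ε₀ πR² (dE/dt) = (8.85×10^-12)(0.02438)(3.39×10^12) = 0.7314 A through the full plate area.
The field is uniform, so I_d,enc = I_d (r/R)² = (0.7314)(2.48/8.81)² = 0.0580 A.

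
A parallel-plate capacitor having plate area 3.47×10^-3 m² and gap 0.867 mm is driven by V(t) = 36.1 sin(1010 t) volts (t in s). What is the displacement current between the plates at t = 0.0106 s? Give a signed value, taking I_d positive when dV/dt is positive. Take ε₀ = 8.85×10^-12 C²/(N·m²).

dE/dt = (V₀ω/d)·cos(ωt) with ωt = 10.706 rad: (36.1)(1010)(-0.2855)/(8.67×10^-4) = -1.201×10^7 V/(m·s).
I_d = ε₀ A dE/dt = (8.85×10^-12)(3.47×10^-3)(-1.201×10^7) = -3.69×10^-7 A.

-3.69×10^-7 A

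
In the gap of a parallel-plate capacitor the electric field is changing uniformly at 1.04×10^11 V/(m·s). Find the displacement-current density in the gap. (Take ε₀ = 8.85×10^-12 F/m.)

The displacement-current density is ε₀ ∂E/∂t = (8.85×10^-12)(1.04×10^11) = 0.920 A/m².

0.920 A/m²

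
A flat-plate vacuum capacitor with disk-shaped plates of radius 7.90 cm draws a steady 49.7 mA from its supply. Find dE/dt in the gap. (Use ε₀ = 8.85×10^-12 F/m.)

Charge continuity gives I_d = I = 0.0497 A between the plates.
Then dE/dt = I_d/(ε₀A) = 2.86×10^11 V/(m·s).

2.86×10^11 V/(m·s)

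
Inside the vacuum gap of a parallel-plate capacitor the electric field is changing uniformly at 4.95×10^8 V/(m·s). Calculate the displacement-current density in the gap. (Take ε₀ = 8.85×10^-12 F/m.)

The displacement-current density is ε₀ ∂E/∂t = (8.85×10^-12)(4.95×10^8) = 4.38×10^-3 A/m².

4.38×10^-3 A/m²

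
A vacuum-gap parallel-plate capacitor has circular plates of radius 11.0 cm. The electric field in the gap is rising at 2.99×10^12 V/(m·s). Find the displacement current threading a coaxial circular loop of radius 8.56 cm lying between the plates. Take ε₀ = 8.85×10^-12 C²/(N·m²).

Total displacement current: I_d = ε₀(πR²)(dE/dt) = (8.85×10^-12)(0.03801)(2.99×10^12) = 1.006 A.
Through an area πr² the displacement current is I_d·(πr²/πR²) = I_d (r/R)² = 0.609 A.

0.609 A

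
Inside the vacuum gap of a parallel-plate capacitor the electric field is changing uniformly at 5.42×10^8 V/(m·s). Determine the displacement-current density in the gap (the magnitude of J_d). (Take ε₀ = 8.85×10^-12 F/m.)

J_d = ε₀ dE/dt = (8.85×10^-12)(5.42×10^8) = 4.80×10^-3 A/m².

4.80×10^-3 A/m²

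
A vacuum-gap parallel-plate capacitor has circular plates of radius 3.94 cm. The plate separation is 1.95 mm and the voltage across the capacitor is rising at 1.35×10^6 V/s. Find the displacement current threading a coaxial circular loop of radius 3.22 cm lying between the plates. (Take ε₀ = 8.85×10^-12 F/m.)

2.00×10^-5 A

dE/dt = (dV/dt)/d = 6.923×10^8 V/(m·s); I_d = ε₀(πR²)(dE/dt) = (8.85×10^-12)(4.877×10^-3)(6.923×10^8) = 2.988×10^-5 A.
Through an area πr² the displacement current is I_d·(πr²/πR²) = I_d (r/R)² = 2.00×10^-5 A.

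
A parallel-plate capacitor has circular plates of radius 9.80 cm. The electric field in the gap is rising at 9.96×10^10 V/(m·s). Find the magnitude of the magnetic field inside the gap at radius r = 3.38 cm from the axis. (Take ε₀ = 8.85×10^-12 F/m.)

Through the whole plate area (πR² = 0.03017 m²), I_d = ε₀ πR² dE/dt = 0.02659 A.
For r < R the Ampère–Maxwell law gives B(2πr) = μ₀ I_d (r²/R²), so B = μ₀ I_d r/(2πR²) = (4π×10^-7)(0.02659)(0.0338)/(2π·0.0980²) = 1.87×10^-8 T.

1.87×10^-8 T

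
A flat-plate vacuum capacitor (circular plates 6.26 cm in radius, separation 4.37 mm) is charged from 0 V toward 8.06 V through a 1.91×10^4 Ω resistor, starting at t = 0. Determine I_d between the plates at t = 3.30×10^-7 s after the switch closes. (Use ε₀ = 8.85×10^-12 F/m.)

2.11×10^-4 A

C = ε₀A/d = (8.85×10^-12)(0.01231)/(4.37×10^-3) = 2.493×10^-11 F and τ = RC = 4.762×10^-7 s. I_d in the gap equals the RC charging current.
I_d(t) = (V₀/R) e^(−t/τ) = 4.220×10^-4 · e^(−0.6930) = 2.11×10^-4 A.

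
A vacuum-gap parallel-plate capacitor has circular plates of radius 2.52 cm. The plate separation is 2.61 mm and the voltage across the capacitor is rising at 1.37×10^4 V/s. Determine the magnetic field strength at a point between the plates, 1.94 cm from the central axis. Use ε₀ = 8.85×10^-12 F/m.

I_d = C dV/dt with C = ε₀πR²/d = 6.765×10^-12 F, so I_d = (6.765×10^-12)(1.37×10^4) = 9.268×10^-8 A.
An Ampèrian loop of radius r encloses a fraction (r/R)² of I_d. Then B·2πr = μ₀ I_d (r/R)², giving B = μ₀ I_d r/(2πR²) = 5.66×10^-13 T.

5.66×10^-13 T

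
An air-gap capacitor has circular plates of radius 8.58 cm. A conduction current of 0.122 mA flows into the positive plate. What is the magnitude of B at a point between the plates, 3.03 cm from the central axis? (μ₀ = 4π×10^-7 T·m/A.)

1.00×10^-10 T

Between the plates the displacement current equals the wire current: I_d = 0.122 mA = 1.22×10^-4 A.
An Ampèrian loop of radius r encloses a fraction (r/R)² of I_d. Then B·2πr = μ₀ I_d (r/R)², giving B = μ₀ I_d r/(2πR²) = 1.00×10^-10 T.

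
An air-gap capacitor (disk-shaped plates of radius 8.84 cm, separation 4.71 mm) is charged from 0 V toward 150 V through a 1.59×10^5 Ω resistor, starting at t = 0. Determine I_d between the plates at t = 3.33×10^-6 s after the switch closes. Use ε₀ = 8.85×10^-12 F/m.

C = ε₀A/d = (8.85×10^-12)(0.02455)/(4.71×10^-3) = 4.613×10^-11 F and τ = RC = 7.335×10^-6 s. I_d in the gap equals the RC charging current.
I_d(t) = (V₀/R) e^(−t/τ) = 9.434×10^-4 · e^(−0.4540) = 5.99×10^-4 A.

5.99×10^-4 A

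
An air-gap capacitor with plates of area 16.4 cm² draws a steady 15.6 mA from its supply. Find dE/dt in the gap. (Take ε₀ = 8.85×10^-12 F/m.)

By continuity, I_d in the gap equals the 15.6 mA flowing in the wire.
Then dE/dt = I_d/(ε₀A) = 1.07×10^12 V/(m·s).

1.07×10^12 V/(m·s)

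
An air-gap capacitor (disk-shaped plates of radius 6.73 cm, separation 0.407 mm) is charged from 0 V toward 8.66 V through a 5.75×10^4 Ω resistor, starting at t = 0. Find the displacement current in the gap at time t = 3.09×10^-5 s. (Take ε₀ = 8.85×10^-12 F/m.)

With C = ε₀A/d = (8.85×10^-12)(0.01423)/(4.07×10^-4) = 3.094×10^-10 F, the time constant is τ = RC = 1.779×10^-5 s, so t/τ = 1.737 and e^(−t/τ) = 0.1760.
I_d = I_cond = (V₀/R) e^(−t/τ) = (1.506×10^-4)(0.1760) = 2.65×10^-5 A.

2.65×10^-5 A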